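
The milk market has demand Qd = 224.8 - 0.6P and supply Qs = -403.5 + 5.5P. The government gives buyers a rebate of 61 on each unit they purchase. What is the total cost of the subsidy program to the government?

Pre-subsidy: 224.8 - 0.6P = -403.5 + 5.5P gives P* = 103, Q* = 163.
With the rebate, buyers effectively pay Pb = Ps − 61, where Ps is the price sellers receive.
Demand in terms of Ps becomes Qd = 224.8 − 0.6(Ps − 61) = 261.4 - 0.6Ps. Setting this equal to supply: 261.4 - 0.6Ps = -403.5 + 5.5Ps, so Ps = 109.
Buyers pay Pb = 109 − 61 = 48; Q' = -403.5 + 5.5·109 = 196.
Government outlay = subsidy × quantity = 61 × 196 = 11956.

Government cost = 11956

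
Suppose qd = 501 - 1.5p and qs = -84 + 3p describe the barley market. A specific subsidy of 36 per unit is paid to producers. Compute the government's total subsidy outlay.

Pre-subsidy: 501 - 1.5p = -84 + 3p gives p* = 130, q* = 306.
With the subsidy, sellers receive ps = pb + 36 for each unit, where pb is the price buyers pay.
Supply in terms of pb becomes qs = -84 + 3(pb + 36) = 24 + 3pb. Setting this equal to demand: 501 - 1.5pb = 24 + 3pb, so pb = 106.
Sellers receive ps = 106 + 36 = 142; q' = 501 − 1.5·106 = 342.
Government outlay = subsidy × quantity = 36 × 342 = 12312.

Government cost = 12312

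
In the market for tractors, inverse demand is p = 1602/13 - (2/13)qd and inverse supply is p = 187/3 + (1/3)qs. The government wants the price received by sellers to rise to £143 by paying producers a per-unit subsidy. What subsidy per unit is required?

At a seller price of 143, quantity supplied is -187 + 3·143 = 242.
Buyers absorb 242 only when they pay pb = 1602/13 − (2/13)·242 = 86.
s = ps − pb = 143 − 86 = 57.

Required subsidy s = £57 per unit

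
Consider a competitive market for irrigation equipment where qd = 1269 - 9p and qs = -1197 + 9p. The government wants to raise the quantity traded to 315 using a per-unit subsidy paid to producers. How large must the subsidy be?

At q = 315, invert demand for the buyer price: pb = (1269 − 315)/9 = 106; invert supply for the seller price: ps = (315 − (-1197))/9 = 168.
The subsidy must fill the gap: s = ps − pb = 168 − 106 = 62.

Required subsidy s = 62 per unit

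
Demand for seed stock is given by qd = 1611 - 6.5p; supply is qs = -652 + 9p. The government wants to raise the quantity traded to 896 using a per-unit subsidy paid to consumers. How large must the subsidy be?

At q = 896, invert demand for the buyer price: pb = (1611 − 896)/6.5 = 110; invert supply for the seller price: ps = (896 − (-652))/9 = 172.
The subsidy must fill the gap: s = ps − pb = 172 − 110 = 62.

Required subsidy s = 62 per unit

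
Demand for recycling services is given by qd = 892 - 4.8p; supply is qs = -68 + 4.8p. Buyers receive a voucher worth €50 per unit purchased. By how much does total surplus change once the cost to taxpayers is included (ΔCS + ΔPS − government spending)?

Net change in total surplus = -€3000

Pre-subsidy: 892 - 4.8p = -68 + 4.8p gives p* = 100, q* = 412.
With the rebate, buyers effectively pay pb = ps − 50, where ps is the price sellers receive.
Demand in terms of ps becomes qd = 892 − 4.8(ps − 50) = 1132 - 4.8ps. Setting this equal to supply: 1132 - 4.8ps = -68 + 4.8ps, so ps = 125.
Buyers pay pb = 125 − 50 = 75; q' = -68 + 4.8·125 = 532.
ΔCS = ½(412 + 532)(100 − 75) = 11800; ΔPS = ½(412 + 532)(125 − 100) = 11800.
Government spending = 50 × 532 = 26600.
Net change = 11800 + 11800 − 26600 = -3000. The loss equals the DWL triangle ½·50·120.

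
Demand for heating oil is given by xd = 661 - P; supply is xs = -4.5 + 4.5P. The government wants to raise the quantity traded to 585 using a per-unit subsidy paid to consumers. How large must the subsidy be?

At x = 585, invert demand for the buyer price: Pb = (661 − 585)/1 = 76; invert supply for the seller price: Ps = (585 − (-4.5))/4.5 = 131.
The subsidy must fill the gap: s = Ps − Pb = 131 − 76 = 55.

Required subsidy s = 55 per unit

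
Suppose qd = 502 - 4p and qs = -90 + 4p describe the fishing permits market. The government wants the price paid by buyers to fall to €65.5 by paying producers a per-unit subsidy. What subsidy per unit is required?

At a buyer price of 65.5, quantity demanded is 502 − 4·65.5 = 240.
Sellers supply 240 only when they receive ps with -90 + 4·ps = 240, i.e. ps = 82.5.
s = ps − pb = 82.5 − 65.5 = 17.

Required subsidy s = €17 per unit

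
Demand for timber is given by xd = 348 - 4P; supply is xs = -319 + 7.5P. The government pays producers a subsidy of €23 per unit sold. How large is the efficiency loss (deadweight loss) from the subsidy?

Deadweight loss = €690

Pre-subsidy: 348 - 4P = -319 + 7.5P gives P* = 58, x* = 116.
With the subsidy, sellers receive Ps = Pb + 23 for each unit, where Pb is the price buyers pay.
Supply in terms of Pb becomes xs = -319 + 7.5(Pb + 23) = -146.5 + 7.5Pb. Setting this equal to demand: 348 - 4Pb = -146.5 + 7.5Pb, so Pb = 43.
Sellers receive Ps = 43 + 23 = 66; x' = 348 − 4·43 = 176.
The subsidy expands output by 176 − 116 = 60 past the efficient level; on those units the gap between marginal cost and willingness to pay runs from 0 up to 23.
DWL = ½ × 23 × 60 = 690.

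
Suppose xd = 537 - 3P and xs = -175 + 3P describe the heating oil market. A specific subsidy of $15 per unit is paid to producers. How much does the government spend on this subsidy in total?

Pre-subsidy: 537 - 3P = -175 + 3P gives P* = 356/3, x* = 181.
With the subsidy, sellers receive Ps = Pb + 15 for each unit, where Pb is the price buyers pay.
Supply in terms of Pb becomes xs = -175 + 3(Pb + 15) = -130 + 3Pb. Setting this equal to demand: 537 - 3Pb = -130 + 3Pb, so Pb = 667/6.
Sellers receive Ps = 667/6 + 15 = 757/6; x' = 537 − 3·(667/6) = 203.5.
Government outlay = subsidy × quantity = 15 × 203.5 = 3052.5.

Government cost = $3052.5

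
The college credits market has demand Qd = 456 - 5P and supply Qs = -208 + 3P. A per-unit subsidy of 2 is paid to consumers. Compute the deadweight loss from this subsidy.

Pre-subsidy: 456 - 5P = -208 + 3P gives P* = 83, Q* = 41.
With the rebate, buyers effectively pay Pb = Ps − 2, where Ps is the price sellers receive.
Demand in terms of Ps becomes Qd = 456 − 5(Ps − 2) = 466 - 5Ps. Setting this equal to supply: 466 - 5Ps = -208 + 3Ps, so Ps = 84.25.
Buyers pay Pb = 84.25 − 2 = 82.25; Q' = -208 + 3·84.25 = 44.75.
The subsidy expands output by 44.75 − 41 = 3.75 past the efficient level; on those units the gap between marginal cost and willingness to pay runs from 0 up to 2.
DWL = ½ × 2 × 3.75 = 3.75.

Deadweight loss = 3.75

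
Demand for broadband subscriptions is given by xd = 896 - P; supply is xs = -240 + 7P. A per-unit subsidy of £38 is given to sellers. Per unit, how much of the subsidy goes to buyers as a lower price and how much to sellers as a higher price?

Buyers gain £33.25 per unit; sellers gain £4.75 per unit

Pre-subsidy: 896 - P = -240 + 7P gives P* = 142, x* = 754.
With the subsidy, sellers receive Ps = Pb + 38 for each unit, where Pb is the price buyers pay.
Supply in terms of Pb becomes xs = -240 + 7(Pb + 38) = 26 + 7Pb. Setting this equal to demand: 896 - Pb = 26 + 7Pb, so Pb = 108.75.
Sellers receive Ps = 108.75 + 38 = 146.75; x' = 896 − 1·108.75 = 787.25.
Buyers' price falls by P* − Pb = 142 − 108.75 = 33.25; sellers' price rises by Ps − P* = 146.75 − 142 = 4.75.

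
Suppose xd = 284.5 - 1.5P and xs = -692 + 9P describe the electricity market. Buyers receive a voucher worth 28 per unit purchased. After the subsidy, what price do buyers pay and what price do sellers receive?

Pre-subsidy: 284.5 - 1.5P = -692 + 9P gives P* = 93, x* = 145.
With the rebate, buyers effectively pay Pb = Ps − 28, where Ps is the price sellers receive.
Demand in terms of Ps becomes xd = 284.5 − 1.5(Ps − 28) = 326.5 - 1.5Ps. Setting this equal to supply: 326.5 - 1.5Ps = -692 + 9Ps, so Ps = 97.
Buyers pay Pb = 97 − 28 = 69; x' = -692 + 9·97 = 181.

Buyers pay 69; sellers receive 97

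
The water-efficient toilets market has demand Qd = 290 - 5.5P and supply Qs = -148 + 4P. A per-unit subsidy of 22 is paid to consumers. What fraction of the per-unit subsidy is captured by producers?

Producer share = 11/19

Pre-subsidy: 290 - 5.5P = -148 + 4P gives P* = 876/19, Q* = 692/19.
With the rebate, buyers effectively pay Pb = Ps − 22, where Ps is the price sellers receive.
Demand in terms of Ps becomes Qd = 290 − 5.5(Ps − 22) = 411 - 5.5Ps. Setting this equal to supply: 411 - 5.5Ps = -148 + 4Ps, so Ps = 1118/19.
Buyers pay Pb = 1118/19 − 22 = 700/19; Q' = -148 + 4·(1118/19) = 1660/19.
Buyers' price falls by P* − Pb = 876/19 − 700/19 = 176/19; sellers' price rises by Ps − P* = 1118/19 − 876/19 = 242/19.
So producers capture (242/19)/22 = 11/19 of each unit of subsidy.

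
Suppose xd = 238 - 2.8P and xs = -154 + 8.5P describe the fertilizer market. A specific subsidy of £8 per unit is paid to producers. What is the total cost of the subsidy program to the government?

Government cost = 142576/113

Pre-subsidy: 238 - 2.8P = -154 + 8.5P gives P* = 3920/113, x* = 15918/113.
With the subsidy, sellers receive Ps = Pb + 8 for each unit, where Pb is the price buyers pay.
Supply in terms of Pb becomes xs = -154 + 8.5(Pb + 8) = -86 + 8.5Pb. Setting this equal to demand: 238 - 2.8Pb = -86 + 8.5Pb, so Pb = 3240/113.
Sellers receive Ps = 3240/113 + 8 = 4144/113; x' = 238 − 2.8·(3240/113) = 17822/113.
Government outlay = subsidy × quantity = 8 × 17822/113 = 142576/113.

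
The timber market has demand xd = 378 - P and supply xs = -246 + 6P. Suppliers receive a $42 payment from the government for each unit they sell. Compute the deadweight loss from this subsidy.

Pre-subsidy: 378 - P = -246 + 6P gives P* = 624/7, x* = 2022/7.
With the subsidy, sellers receive Ps = Pb + 42 for each unit, where Pb is the price buyers pay.
Supply in terms of Pb becomes xs = -246 + 6(Pb + 42) = 6 + 6Pb. Setting this equal to demand: 378 - Pb = 6 + 6Pb, so Pb = 372/7.
Sellers receive Ps = 372/7 + 42 = 666/7; x' = 378 − 1·(372/7) = 2274/7.
The subsidy expands output by 2274/7 − 2022/7 = 36 past the efficient level; on those units the gap between marginal cost and willingness to pay runs from 0 up to 42.
DWL = ½ × 42 × 36 = 756.

Deadweight loss = $756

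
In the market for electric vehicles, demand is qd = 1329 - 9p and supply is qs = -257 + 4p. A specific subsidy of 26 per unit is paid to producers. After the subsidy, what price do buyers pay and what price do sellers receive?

Buyers pay 114; sellers receive 140

Pre-subsidy: 1329 - 9p = -257 + 4p gives p* = 122, q* = 231.
With the subsidy, sellers receive ps = pb + 26 for each unit, where pb is the price buyers pay.
Supply in terms of pb becomes qs = -257 + 4(pb + 26) = -153 + 4pb. Setting this equal to demand: 1329 - 9pb = -153 + 4pb, so pb = 114.
Sellers receive ps = 114 + 26 = 140; q' = 1329 − 9·114 = 303.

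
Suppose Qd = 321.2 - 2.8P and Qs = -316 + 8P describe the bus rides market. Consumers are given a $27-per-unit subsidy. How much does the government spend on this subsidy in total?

Pre-subsidy: 321.2 - 2.8P = -316 + 8P gives P* = 59, Q* = 156.
With the rebate, buyers effectively pay Pb = Ps − 27, where Ps is the price sellers receive.
Demand in terms of Ps becomes Qd = 321.2 − 2.8(Ps − 27) = 396.8 - 2.8Ps. Setting this equal to supply: 396.8 - 2.8Ps = -316 + 8Ps, so Ps = 66.
Buyers pay Pb = 66 − 27 = 39; Q' = -316 + 8·66 = 212.
Government outlay = subsidy × quantity = 27 × 212 = 5724.

Government cost = $5724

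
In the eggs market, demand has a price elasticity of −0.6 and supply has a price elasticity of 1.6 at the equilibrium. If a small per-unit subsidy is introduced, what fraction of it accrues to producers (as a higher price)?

For a small subsidy around the equilibrium, the benefit split depends on the relative slopes, which at a point are proportional to the elasticities.
Buyer share = εs/(εs + |εd|) = 1.6/(1.6 + 0.6) = 8/11; seller share = |εd|/(εs + |εd|) = 3/11.
So producers capture 3/11 of the subsidy.

Producer share = 3/11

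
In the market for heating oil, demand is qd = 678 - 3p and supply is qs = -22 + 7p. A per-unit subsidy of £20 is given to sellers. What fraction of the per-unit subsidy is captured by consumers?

Consumer share = 0.7

Pre-subsidy: 678 - 3p = -22 + 7p gives p* = 70, q* = 468.
With the subsidy, sellers receive ps = pb + 20 for each unit, where pb is the price buyers pay.
Supply in terms of pb becomes qs = -22 + 7(pb + 20) = 118 + 7pb. Setting this equal to demand: 678 - 3pb = 118 + 7pb, so pb = 56.
Sellers receive ps = 56 + 20 = 76; q' = 678 − 3·56 = 510.
Buyers' price falls by p* − pb = 70 − 56 = 14; sellers' price rises by ps − p* = 76 − 70 = 6.
So consumers capture 14/20 = 0.7 of each unit of subsidy.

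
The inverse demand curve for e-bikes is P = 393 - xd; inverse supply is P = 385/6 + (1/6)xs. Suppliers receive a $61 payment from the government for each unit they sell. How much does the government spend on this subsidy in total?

Government cost = 142679/7

Pre-subsidy: 393 - x = 385/6 + (1/6)x gives x* = 1973/7 and P* = 778/7.
With the subsidy, sellers receive Ps = Pb + 61 for each unit, where Pb is the price buyers pay.
On the curves, Pb = 393 - x and Ps = 385/6 + (1/6)x; the wedge Ps − Pb = 61 gives 385/6 + (1/6)x − (393 - x) = 61, so x' = 2339/7.
Then Pb = 393 − 1·(2339/7) = 412/7 and Ps = 385/6 + (1/6)·(2339/7) = 839/7.
Government outlay = subsidy × quantity = 61 × 2339/7 = 142679/7.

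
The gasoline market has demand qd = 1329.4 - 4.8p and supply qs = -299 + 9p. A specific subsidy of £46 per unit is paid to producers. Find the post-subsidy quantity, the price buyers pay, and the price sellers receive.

q' = 907; buyers pay £88; sellers receive £134

Pre-subsidy: 1329.4 - 4.8p = -299 + 9p gives p* = 118, q* = 763.
With the subsidy, sellers receive ps = pb + 46 for each unit, where pb is the price buyers pay.
Supply in terms of pb becomes qs = -299 + 9(pb + 46) = 115 + 9pb. Setting this equal to demand: 1329.4 - 4.8pb = 115 + 9pb, so pb = 88.
Sellers receive ps = 88 + 46 = 134; q' = 1329.4 − 4.8·88 = 907.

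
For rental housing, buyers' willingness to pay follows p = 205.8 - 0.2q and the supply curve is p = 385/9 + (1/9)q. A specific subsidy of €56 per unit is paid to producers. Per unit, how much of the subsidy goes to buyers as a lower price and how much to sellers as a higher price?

Buyers gain €36 per unit; sellers gain €20 per unit

Pre-subsidy: 205.8 - 0.2q = 385/9 + (1/9)q gives q* = 524 and p* = 101.
With the subsidy, sellers receive ps = pb + 56 for each unit, where pb is the price buyers pay.
On the curves, pb = 205.8 - 0.2q and ps = 385/9 + (1/9)q; the wedge ps − pb = 56 gives 385/9 + (1/9)q − (205.8 - 0.2q) = 56, so q' = 704.
Then pb = 205.8 − 0.2·704 = 65 and ps = 385/9 + (1/9)·704 = 121.
Buyers' price falls by p* − pb = 101 − 65 = 36; sellers' price rises by ps − p* = 121 − 101 = 20.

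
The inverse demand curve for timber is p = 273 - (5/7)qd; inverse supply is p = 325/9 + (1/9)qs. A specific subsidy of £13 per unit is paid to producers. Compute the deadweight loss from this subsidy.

Deadweight loss = £102.375

Pre-subsidy: 273 - (5/7)q = 325/9 + (1/9)q gives q* = 287 and p* = 68.
With the subsidy, sellers receive ps = pb + 13 for each unit, where pb is the price buyers pay.
On the curves, pb = 273 - (5/7)q and ps = 325/9 + (1/9)q; the wedge ps − pb = 13 gives 325/9 + (1/9)q − (273 - (5/7)q) = 13, so q' = 302.75.
Then pb = 273 − (5/7)·302.75 = 56.75 and ps = 325/9 + (1/9)·302.75 = 69.75.
The subsidy expands output by 302.75 − 287 = 15.75 past the efficient level; on those units the gap between marginal cost and willingness to pay runs from 0 up to 13.
DWL = ½ × 13 × 15.75 = 102.375.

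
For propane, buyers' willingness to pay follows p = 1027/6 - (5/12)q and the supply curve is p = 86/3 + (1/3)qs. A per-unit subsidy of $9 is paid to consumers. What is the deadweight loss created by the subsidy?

Pre-subsidy: 1027/6 - (5/12)q = 86/3 + (1/3)q gives q* = 190 and p* = 92.
With the rebate, buyers effectively pay pb = ps − 9, where ps is the price sellers receive.
On the curves, pb = 1027/6 - (5/12)q and ps = 86/3 + (1/3)q; the wedge ps − pb = 9 gives 86/3 + (1/3)q − (1027/6 - (5/12)q) = 9, so q' = 202.
Then pb = 1027/6 − (5/12)·202 = 87 and ps = 86/3 + (1/3)·202 = 96.
The subsidy expands output by 202 − 190 = 12 past the efficient level; on those units the gap between marginal cost and willingness to pay runs from 0 up to 9.
DWL = ½ × 9 × 12 = 54.

Deadweight loss = $54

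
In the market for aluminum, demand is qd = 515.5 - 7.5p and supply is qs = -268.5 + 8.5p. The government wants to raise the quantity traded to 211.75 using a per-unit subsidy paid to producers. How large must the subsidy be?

At q = 211.75, invert demand for the buyer price: pb = (515.5 − 211.75)/7.5 = 40.5; invert supply for the seller price: ps = (211.75 − (-268.5))/8.5 = 56.5.
The subsidy must fill the gap: s = ps − pb = 56.5 − 40.5 = 16.

Required subsidy s = 16 per unit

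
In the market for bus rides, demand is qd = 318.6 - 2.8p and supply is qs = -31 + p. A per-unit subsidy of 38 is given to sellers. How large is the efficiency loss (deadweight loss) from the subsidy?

Pre-subsidy: 318.6 - 2.8p = -31 + p gives p* = 92, q* = 61.
With the subsidy, sellers receive ps = pb + 38 for each unit, where pb is the price buyers pay.
Supply in terms of pb becomes qs = -31 + 1(pb + 38) = 7 + pb. Setting this equal to demand: 318.6 - 2.8pb = 7 + pb, so pb = 82.
Sellers receive ps = 82 + 38 = 120; q' = 318.6 − 2.8·82 = 89.
The subsidy expands output by 89 − 61 = 28 past the efficient level; on those units the gap between marginal cost and willingness to pay runs from 0 up to 38.
DWL = ½ × 38 × 28 = 532.

Deadweight loss = 532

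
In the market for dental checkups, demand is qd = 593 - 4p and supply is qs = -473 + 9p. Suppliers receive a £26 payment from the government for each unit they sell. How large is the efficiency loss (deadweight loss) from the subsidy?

Deadweight loss = £936

Pre-subsidy: 593 - 4p = -473 + 9p gives p* = 82, q* = 265.
With the subsidy, sellers receive ps = pb + 26 for each unit, where pb is the price buyers pay.
Supply in terms of pb becomes qs = -473 + 9(pb + 26) = -239 + 9pb. Setting this equal to demand: 593 - 4pb = -239 + 9pb, so pb = 64.
Sellers receive ps = 64 + 26 = 90; q' = 593 − 4·64 = 337.
The subsidy expands output by 337 − 265 = 72 past the efficient level; on those units the gap between marginal cost and willingness to pay runs from 0 up to 26.
DWL = ½ × 26 × 72 = 936.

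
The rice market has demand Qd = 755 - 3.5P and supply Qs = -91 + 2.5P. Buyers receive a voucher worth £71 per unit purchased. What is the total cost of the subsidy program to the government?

Pre-subsidy: 755 - 3.5P = -91 + 2.5P gives P* = 141, Q* = 261.5.
With the rebate, buyers effectively pay Pb = Ps − 71, where Ps is the price sellers receive.
Demand in terms of Ps becomes Qd = 755 − 3.5(Ps − 71) = 1003.5 - 3.5Ps. Setting this equal to supply: 1003.5 - 3.5Ps = -91 + 2.5Ps, so Ps = 2189/12.
Buyers pay Pb = 2189/12 − 71 = 1337/12; Q' = -91 + 2.5·(2189/12) = 8761/24.
Government outlay = subsidy × quantity = 71 × 8761/24 = 622031/24.

Government cost = 622031/24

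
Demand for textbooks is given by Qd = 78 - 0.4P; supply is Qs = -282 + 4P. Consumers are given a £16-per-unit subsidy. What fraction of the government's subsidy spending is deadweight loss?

DWL / government spending = 16/281

Pre-subsidy: 78 - 0.4P = -282 + 4P gives P* = 900/11, Q* = 498/11.
With the rebate, buyers effectively pay Pb = Ps − 16, where Ps is the price sellers receive.
Demand in terms of Ps becomes Qd = 78 − 0.4(Ps − 16) = 84.4 - 0.4Ps. Setting this equal to supply: 84.4 - 0.4Ps = -282 + 4Ps, so Ps = 916/11.
Buyers pay Pb = 916/11 − 16 = 740/11; Q' = -282 + 4·(916/11) = 562/11.
ΔCS = ½(498/11 + 562/11)(900/11 − 740/11) = 84800/121; ΔPS = ½(498/11 + 562/11)(916/11 − 900/11) = 8480/121.
Government spending = 16 × 562/11 = 8992/11.
DWL = ½ × 16 × (562/11 − 498/11) = 512/11; fraction = (512/11) / (8992/11) = 16/281.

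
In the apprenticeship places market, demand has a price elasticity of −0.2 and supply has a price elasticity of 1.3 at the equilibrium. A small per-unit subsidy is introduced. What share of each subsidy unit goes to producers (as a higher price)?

Producer share = 2/15

For a small subsidy around the equilibrium, the benefit split depends on the relative slopes, which at a point are proportional to the elasticities.
Buyer share = εs/(εs + |εd|) = 1.3/(1.3 + 0.2) = 13/15; seller share = |εd|/(εs + |εd|) = 2/15.
So producers capture 2/15 of the subsidy.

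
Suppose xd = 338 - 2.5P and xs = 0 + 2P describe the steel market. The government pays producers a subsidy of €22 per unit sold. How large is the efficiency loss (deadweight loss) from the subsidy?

Deadweight loss = 2420/9

Pre-subsidy: 338 - 2.5P = 0 + 2P gives P* = 676/9, x* = 1352/9.
With the subsidy, sellers receive Ps = Pb + 22 for each unit, where Pb is the price buyers pay.
Supply in terms of Pb becomes xs = 0 + 2(Pb + 22) = 44 + 2Pb. Setting this equal to demand: 338 - 2.5Pb = 44 + 2Pb, so Pb = 196/3.
Sellers receive Ps = 196/3 + 22 = 262/3; x' = 338 − 2.5·(196/3) = 524/3.
The subsidy expands output by 524/3 − 1352/9 = 220/9 past the efficient level; on those units the gap between marginal cost and willingness to pay runs from 0 up to 22.
DWL = ½ × 22 × 220/9 = 2420/9.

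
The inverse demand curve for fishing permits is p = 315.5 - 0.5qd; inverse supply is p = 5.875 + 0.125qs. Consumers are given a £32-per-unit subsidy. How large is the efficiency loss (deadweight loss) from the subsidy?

Pre-subsidy: 315.5 - 0.5q = 5.875 + 0.125q gives q* = 495.4 and p* = 67.8.
With the rebate, buyers effectively pay pb = ps − 32, where ps is the price sellers receive.
On the curves, pb = 315.5 - 0.5q and ps = 5.875 + 0.125q; the wedge ps − pb = 32 gives 5.875 + 0.125q − (315.5 - 0.5q) = 32, so q' = 546.6.
Then pb = 315.5 − 0.5·546.6 = 42.2 and ps = 5.875 + 0.125·546.6 = 74.2.
The subsidy expands output by 546.6 − 495.4 = 51.2 past the efficient level; on those units the gap between marginal cost and willingness to pay runs from 0 up to 32.
DWL = ½ × 32 × 51.2 = 819.2.

Deadweight loss = £819.2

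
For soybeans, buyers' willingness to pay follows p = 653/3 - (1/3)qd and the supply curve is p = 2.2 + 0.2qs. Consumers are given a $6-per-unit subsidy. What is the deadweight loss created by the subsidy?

Deadweight loss = $33.75

Pre-subsidy: 653/3 - (1/3)q = 2.2 + 0.2q gives q* = 404 and p* = 83.
With the rebate, buyers effectively pay pb = ps − 6, where ps is the price sellers receive.
On the curves, pb = 653/3 - (1/3)q and ps = 2.2 + 0.2q; the wedge ps − pb = 6 gives 2.2 + 0.2q − (653/3 - (1/3)q) = 6, so q' = 415.25.
Then pb = 653/3 − (1/3)·415.25 = 79.25 and ps = 2.2 + 0.2·415.25 = 85.25.
The subsidy expands output by 415.25 − 404 = 11.25 past the efficient level; on those units the gap between marginal cost and willingness to pay runs from 0 up to 6.
DWL = ½ × 6 × 11.25 = 33.75.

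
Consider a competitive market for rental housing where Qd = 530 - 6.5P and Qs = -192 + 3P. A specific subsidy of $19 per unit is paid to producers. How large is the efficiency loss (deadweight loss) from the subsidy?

Deadweight loss = $370.5

Pre-subsidy: 530 - 6.5P = -192 + 3P gives P* = 76, Q* = 36.
With the subsidy, sellers receive Ps = Pb + 19 for each unit, where Pb is the price buyers pay.
Supply in terms of Pb becomes Qs = -192 + 3(Pb + 19) = -135 + 3Pb. Setting this equal to demand: 530 - 6.5Pb = -135 + 3Pb, so Pb = 70.
Sellers receive Ps = 70 + 19 = 89; Q' = 530 − 6.5·70 = 75.
The subsidy expands output by 75 − 36 = 39 past the efficient level; on those units the gap between marginal cost and willingness to pay runs from 0 up to 19.
DWL = ½ × 19 × 39 = 370.5.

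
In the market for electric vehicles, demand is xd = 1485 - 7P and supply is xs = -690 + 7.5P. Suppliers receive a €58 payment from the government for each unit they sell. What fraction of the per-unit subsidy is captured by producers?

Pre-subsidy: 1485 - 7P = -690 + 7.5P gives P* = 150, x* = 435.
With the subsidy, sellers receive Ps = Pb + 58 for each unit, where Pb is the price buyers pay.
Supply in terms of Pb becomes xs = -690 + 7.5(Pb + 58) = -255 + 7.5Pb. Setting this equal to demand: 1485 - 7Pb = -255 + 7.5Pb, so Pb = 120.
Sellers receive Ps = 120 + 58 = 178; x' = 1485 − 7·120 = 645.
Buyers' price falls by P* − Pb = 150 − 120 = 30; sellers' price rises by Ps − P* = 178 − 150 = 28.
So producers capture 28/58 = 14/29 of each unit of subsidy.

Producer share = 14/29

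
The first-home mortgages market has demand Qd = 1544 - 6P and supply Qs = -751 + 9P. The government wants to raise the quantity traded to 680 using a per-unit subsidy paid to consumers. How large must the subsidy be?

At Q = 680, invert demand for the buyer price: Pb = (1544 − 680)/6 = 144; invert supply for the seller price: Ps = (680 − (-751))/9 = 159.
The subsidy must fill the gap: s = Ps − Pb = 159 − 144 = 15.

Required subsidy s = 15 per unit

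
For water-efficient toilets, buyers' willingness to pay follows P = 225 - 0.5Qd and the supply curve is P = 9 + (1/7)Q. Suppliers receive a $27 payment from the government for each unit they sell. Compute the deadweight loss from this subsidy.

Deadweight loss = $567

Pre-subsidy: 225 - 0.5Q = 9 + (1/7)Q gives Q* = 336 and P* = 57.
With the subsidy, sellers receive Ps = Pb + 27 for each unit, where Pb is the price buyers pay.
On the curves, Pb = 225 - 0.5Q and Ps = 9 + (1/7)Q; the wedge Ps − Pb = 27 gives 9 + (1/7)Q − (225 - 0.5Q) = 27, so Q' = 378.
Then Pb = 225 − 0.5·378 = 36 and Ps = 9 + (1/7)·378 = 63.
The subsidy expands output by 378 − 336 = 42 past the efficient level; on those units the gap between marginal cost and willingness to pay runs from 0 up to 27.
DWL = ½ × 27 × 42 = 567.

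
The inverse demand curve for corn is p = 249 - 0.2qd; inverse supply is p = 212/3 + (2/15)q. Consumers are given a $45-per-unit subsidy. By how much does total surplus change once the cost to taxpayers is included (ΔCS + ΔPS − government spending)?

Net change in total surplus = -$3037.5

Pre-subsidy: 249 - 0.2q = 212/3 + (2/15)q gives q* = 535 and p* = 142.
With the rebate, buyers effectively pay pb = ps − 45, where ps is the price sellers receive.
On the curves, pb = 249 - 0.2q and ps = 212/3 + (2/15)q; the wedge ps − pb = 45 gives 212/3 + (2/15)q − (249 - 0.2q) = 45, so q' = 670.
Then pb = 249 − 0.2·670 = 115 and ps = 212/3 + (2/15)·670 = 160.
ΔCS = ½(535 + 670)(142 − 115) = 16267.5; ΔPS = ½(535 + 670)(160 − 142) = 10845.
Government spending = 45 × 670 = 30150.
Net change = 16267.5 + 10845 − 30150 = -3037.5. The loss equals the DWL triangle ½·45·135.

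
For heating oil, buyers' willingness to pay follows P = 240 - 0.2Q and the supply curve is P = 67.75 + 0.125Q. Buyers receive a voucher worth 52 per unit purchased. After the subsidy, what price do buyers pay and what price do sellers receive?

Pre-subsidy: 240 - 0.2Q = 67.75 + 0.125Q gives Q* = 530 and P* = 134.
With the rebate, buyers effectively pay Pb = Ps − 52, where Ps is the price sellers receive.
On the curves, Pb = 240 - 0.2Q and Ps = 67.75 + 0.125Q; the wedge Ps − Pb = 52 gives 67.75 + 0.125Q − (240 - 0.2Q) = 52, so Q' = 690.
Then Pb = 240 − 0.2·690 = 102 and Ps = 67.75 + 0.125·690 = 154.

Buyers pay 102; sellers receive 154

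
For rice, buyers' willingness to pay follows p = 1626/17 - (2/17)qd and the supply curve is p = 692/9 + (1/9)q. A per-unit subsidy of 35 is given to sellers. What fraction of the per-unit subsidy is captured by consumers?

Pre-subsidy: 1626/17 - (2/17)q = 692/9 + (1/9)q gives q* = 82 and p* = 86.
With the subsidy, sellers receive ps = pb + 35 for each unit, where pb is the price buyers pay.
On the curves, pb = 1626/17 - (2/17)q and ps = 692/9 + (1/9)q; the wedge ps − pb = 35 gives 692/9 + (1/9)q − (1626/17 - (2/17)q) = 35, so q' = 235.
Then pb = 1626/17 − (2/17)·235 = 68 and ps = 692/9 + (1/9)·235 = 103.
Buyers' price falls by p* − pb = 86 − 68 = 18; sellers' price rises by ps − p* = 103 − 86 = 17.
So consumers capture 18/35 = 18/35 of each unit of subsidy.

Consumer share = 18/35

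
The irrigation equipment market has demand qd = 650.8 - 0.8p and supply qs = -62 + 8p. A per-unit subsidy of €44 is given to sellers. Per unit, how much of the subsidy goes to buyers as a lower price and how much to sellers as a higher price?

Buyers gain €40 per unit; sellers gain €4 per unit

Pre-subsidy: 650.8 - 0.8p = -62 + 8p gives p* = 81, q* = 586.
With the subsidy, sellers receive ps = pb + 44 for each unit, where pb is the price buyers pay.
Supply in terms of pb becomes qs = -62 + 8(pb + 44) = 290 + 8pb. Setting this equal to demand: 650.8 - 0.8pb = 290 + 8pb, so pb = 41.
Sellers receive ps = 41 + 44 = 85; q' = 650.8 − 0.8·41 = 618.
Buyers' price falls by p* − pb = 81 − 41 = 40; sellers' price rises by ps − p* = 85 − 81 = 4.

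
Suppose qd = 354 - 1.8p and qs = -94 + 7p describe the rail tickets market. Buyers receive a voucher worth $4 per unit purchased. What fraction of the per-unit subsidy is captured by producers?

Pre-subsidy: 354 - 1.8p = -94 + 7p gives p* = 560/11, q* = 2886/11.
With the rebate, buyers effectively pay pb = ps − 4, where ps is the price sellers receive.
Demand in terms of ps becomes qd = 354 − 1.8(ps − 4) = 361.2 - 1.8ps. Setting this equal to supply: 361.2 - 1.8ps = -94 + 7ps, so ps = 569/11.
Buyers pay pb = 569/11 − 4 = 525/11; q' = -94 + 7·(569/11) = 2949/11.
Buyers' price falls by p* − pb = 560/11 − 525/11 = 35/11; sellers' price rises by ps − p* = 569/11 − 560/11 = 9/11.
So producers capture (9/11)/4 = 9/44 of each unit of subsidy.

Producer share = 9/44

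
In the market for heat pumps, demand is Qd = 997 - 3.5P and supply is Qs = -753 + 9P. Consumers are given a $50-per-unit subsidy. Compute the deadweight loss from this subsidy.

Deadweight loss = $3150

Pre-subsidy: 997 - 3.5P = -753 + 9P gives P* = 140, Q* = 507.
With the rebate, buyers effectively pay Pb = Ps − 50, where Ps is the price sellers receive.
Demand in terms of Ps becomes Qd = 997 − 3.5(Ps − 50) = 1172 - 3.5Ps. Setting this equal to supply: 1172 - 3.5Ps = -753 + 9Ps, so Ps = 154.
Buyers pay Pb = 154 − 50 = 104; Q' = -753 + 9·154 = 633.
The subsidy expands output by 633 − 507 = 126 past the efficient level; on those units the gap between marginal cost and willingness to pay runs from 0 up to 50.
DWL = ½ × 50 × 126 = 3150.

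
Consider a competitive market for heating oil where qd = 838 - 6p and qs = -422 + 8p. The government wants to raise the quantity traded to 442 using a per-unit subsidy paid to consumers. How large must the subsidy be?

Required subsidy s = 42 per unit

At q = 442, invert demand for the buyer price: pb = (838 − 442)/6 = 66; invert supply for the seller price: ps = (442 − (-422))/8 = 108.
The subsidy must fill the gap: s = ps − pb = 108 − 66 = 42.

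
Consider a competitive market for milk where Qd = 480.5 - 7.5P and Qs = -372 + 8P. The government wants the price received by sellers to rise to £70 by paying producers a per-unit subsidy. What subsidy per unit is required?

Required subsidy s = £31 per unit

At a seller price of 70, quantity supplied is -372 + 8·70 = 188.
Buyers absorb 188 only when they pay Pb with 480.5 − 7.5·Pb = 188, i.e. Pb = 39.
s = Ps − Pb = 70 − 39 = 31.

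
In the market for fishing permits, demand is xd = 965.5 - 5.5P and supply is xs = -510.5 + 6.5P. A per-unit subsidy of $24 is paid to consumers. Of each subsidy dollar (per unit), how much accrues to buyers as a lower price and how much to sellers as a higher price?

Buyers gain $13 per unit; sellers gain $11 per unit

Pre-subsidy: 965.5 - 5.5P = -510.5 + 6.5P gives P* = 123, x* = 289.
With the rebate, buyers effectively pay Pb = Ps − 24, where Ps is the price sellers receive.
Demand in terms of Ps becomes xd = 965.5 − 5.5(Ps − 24) = 1097.5 - 5.5Ps. Setting this equal to supply: 1097.5 - 5.5Ps = -510.5 + 6.5Ps, so Ps = 134.
Buyers pay Pb = 134 − 24 = 110; x' = -510.5 + 6.5·134 = 360.5.
Buyers' price falls by P* − Pb = 123 − 110 = 13; sellers' price rises by Ps − P* = 134 − 123 = 11.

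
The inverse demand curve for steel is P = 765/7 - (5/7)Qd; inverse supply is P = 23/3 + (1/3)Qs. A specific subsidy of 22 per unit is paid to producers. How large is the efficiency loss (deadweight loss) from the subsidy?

Deadweight loss = 231

Pre-subsidy: 765/7 - (5/7)Q = 23/3 + (1/3)Q gives Q* = 97 and P* = 40.
With the subsidy, sellers receive Ps = Pb + 22 for each unit, where Pb is the price buyers pay.
On the curves, Pb = 765/7 - (5/7)Q and Ps = 23/3 + (1/3)Q; the wedge Ps − Pb = 22 gives 23/3 + (1/3)Q − (765/7 - (5/7)Q) = 22, so Q' = 118.
Then Pb = 765/7 − (5/7)·118 = 25 and Ps = 23/3 + (1/3)·118 = 47.
The subsidy expands output by 118 − 97 = 21 past the efficient level; on those units the gap between marginal cost and willingness to pay runs from 0 up to 22.
DWL = ½ × 22 × 21 = 231.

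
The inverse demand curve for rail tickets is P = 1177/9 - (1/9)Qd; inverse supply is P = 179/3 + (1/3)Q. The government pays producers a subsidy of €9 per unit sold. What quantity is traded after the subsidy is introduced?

Q' = 180.25

Pre-subsidy: 1177/9 - (1/9)Q = 179/3 + (1/3)Q gives Q* = 160 and P* = 113.
With the subsidy, sellers receive Ps = Pb + 9 for each unit, where Pb is the price buyers pay.
On the curves, Pb = 1177/9 - (1/9)Q and Ps = 179/3 + (1/3)Q; the wedge Ps − Pb = 9 gives 179/3 + (1/3)Q − (1177/9 - (1/9)Q) = 9, so Q' = 180.25.
Then Pb = 1177/9 − (1/9)·180.25 = 110.75 and Ps = 179/3 + (1/3)·180.25 = 119.75.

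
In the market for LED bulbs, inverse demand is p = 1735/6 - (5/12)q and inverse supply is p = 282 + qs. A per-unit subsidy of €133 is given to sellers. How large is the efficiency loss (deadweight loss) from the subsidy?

Deadweight loss = 106134/17

Pre-subsidy: 1735/6 - (5/12)q = 282 + q gives q* = 86/17 and p* = 4880/17.
With the subsidy, sellers receive ps = pb + 133 for each unit, where pb is the price buyers pay.
On the curves, pb = 1735/6 - (5/12)q and ps = 282 + q; the wedge ps − pb = 133 gives 282 + q − (1735/6 - (5/12)q) = 133, so q' = 1682/17.
Then pb = 1735/6 − (5/12)·(1682/17) = 4215/17 and ps = 282 + 1·(1682/17) = 6476/17.
The subsidy expands output by 1682/17 − 86/17 = 1596/17 past the efficient level; on those units the gap between marginal cost and willingness to pay runs from 0 up to 133.
DWL = ½ × 133 × 1596/17 = 106134/17.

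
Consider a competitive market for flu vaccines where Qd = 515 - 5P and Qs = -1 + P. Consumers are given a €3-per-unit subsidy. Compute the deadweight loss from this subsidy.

Deadweight loss = €3.75

Pre-subsidy: 515 - 5P = -1 + P gives P* = 86, Q* = 85.
With the rebate, buyers effectively pay Pb = Ps − 3, where Ps is the price sellers receive.
Demand in terms of Ps becomes Qd = 515 − 5(Ps − 3) = 530 - 5Ps. Setting this equal to supply: 530 - 5Ps = -1 + Ps, so Ps = 88.5.
Buyers pay Pb = 88.5 − 3 = 85.5; Q' = -1 + 1·88.5 = 87.5.
The subsidy expands output by 87.5 − 85 = 2.5 past the efficient level; on those units the gap between marginal cost and willingness to pay runs from 0 up to 3.
DWL = ½ × 3 × 2.5 = 3.75.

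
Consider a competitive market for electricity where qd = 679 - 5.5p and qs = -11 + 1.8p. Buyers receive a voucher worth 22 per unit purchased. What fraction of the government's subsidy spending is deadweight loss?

Pre-subsidy: 679 - 5.5p = -11 + 1.8p gives p* = 6900/73, q* = 11617/73.
With the rebate, buyers effectively pay pb = ps − 22, where ps is the price sellers receive.
Demand in terms of ps becomes qd = 679 − 5.5(ps − 22) = 800 - 5.5ps. Setting this equal to supply: 800 - 5.5ps = -11 + 1.8ps, so ps = 8110/73.
Buyers pay pb = 8110/73 − 22 = 6504/73; q' = -11 + 1.8·(8110/73) = 13795/73.
ΔCS = ½(11617/73 + 13795/73)(6900/73 − 6504/73) = 5031576/5329; ΔPS = ½(11617/73 + 13795/73)(8110/73 − 6900/73) = 15374260/5329.
Government spending = 22 × 13795/73 = 303490/73.
DWL = ½ × 22 × (13795/73 − 11617/73) = 23958/73; fraction = (23958/73) / (303490/73) = 1089/13795.

DWL / government spending = 1089/13795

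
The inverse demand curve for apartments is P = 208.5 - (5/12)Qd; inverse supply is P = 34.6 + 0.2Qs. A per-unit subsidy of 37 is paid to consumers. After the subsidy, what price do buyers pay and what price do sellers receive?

Pre-subsidy: 208.5 - (5/12)Q = 34.6 + 0.2Q gives Q* = 282 and P* = 91.
With the rebate, buyers effectively pay Pb = Ps − 37, where Ps is the price sellers receive.
On the curves, Pb = 208.5 - (5/12)Q and Ps = 34.6 + 0.2Q; the wedge Ps − Pb = 37 gives 34.6 + 0.2Q − (208.5 - (5/12)Q) = 37, so Q' = 342.
Then Pb = 208.5 − (5/12)·342 = 66 and Ps = 34.6 + 0.2·342 = 103.

Buyers pay 66; sellers receive 103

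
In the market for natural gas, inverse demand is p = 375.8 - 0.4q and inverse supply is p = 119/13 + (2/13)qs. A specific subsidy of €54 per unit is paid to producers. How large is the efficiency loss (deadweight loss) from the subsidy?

Deadweight loss = €2632.5

Pre-subsidy: 375.8 - 0.4q = 119/13 + (2/13)q gives q* = 662 and p* = 111.
With the subsidy, sellers receive ps = pb + 54 for each unit, where pb is the price buyers pay.
On the curves, pb = 375.8 - 0.4q and ps = 119/13 + (2/13)q; the wedge ps − pb = 54 gives 119/13 + (2/13)q − (375.8 - 0.4q) = 54, so q' = 759.5.
Then pb = 375.8 − 0.4·759.5 = 72 and ps = 119/13 + (2/13)·759.5 = 126.
The subsidy expands output by 759.5 − 662 = 97.5 past the efficient level; on those units the gap between marginal cost and willingness to pay runs from 0 up to 54.
DWL = ½ × 54 × 97.5 = 2632.5.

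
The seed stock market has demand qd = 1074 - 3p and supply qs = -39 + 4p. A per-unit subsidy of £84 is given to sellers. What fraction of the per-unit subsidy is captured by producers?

Pre-subsidy: 1074 - 3p = -39 + 4p gives p* = 159, q* = 597.
With the subsidy, sellers receive ps = pb + 84 for each unit, where pb is the price buyers pay.
Supply in terms of pb becomes qs = -39 + 4(pb + 84) = 297 + 4pb. Setting this equal to demand: 1074 - 3pb = 297 + 4pb, so pb = 111.
Sellers receive ps = 111 + 84 = 195; q' = 1074 − 3·111 = 741.
Buyers' price falls by p* − pb = 159 − 111 = 48; sellers' price rises by ps − p* = 195 − 159 = 36.
So producers capture 36/84 = 3/7 of each unit of subsidy.

Producer share = 3/7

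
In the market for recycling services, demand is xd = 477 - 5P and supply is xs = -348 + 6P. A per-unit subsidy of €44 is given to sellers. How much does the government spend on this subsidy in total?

Pre-subsidy: 477 - 5P = -348 + 6P gives P* = 75, x* = 102.
With the subsidy, sellers receive Ps = Pb + 44 for each unit, where Pb is the price buyers pay.
Supply in terms of Pb becomes xs = -348 + 6(Pb + 44) = -84 + 6Pb. Setting this equal to demand: 477 - 5Pb = -84 + 6Pb, so Pb = 51.
Sellers receive Ps = 51 + 44 = 95; x' = 477 − 5·51 = 222.
Government outlay = subsidy × quantity = 44 × 222 = 9768.

Government cost = €9768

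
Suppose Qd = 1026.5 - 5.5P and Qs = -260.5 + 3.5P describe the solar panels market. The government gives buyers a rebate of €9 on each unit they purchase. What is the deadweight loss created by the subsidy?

Deadweight loss = €86.625

Pre-subsidy: 1026.5 - 5.5P = -260.5 + 3.5P gives P* = 143, Q* = 240.
With the rebate, buyers effectively pay Pb = Ps − 9, where Ps is the price sellers receive.
Demand in terms of Ps becomes Qd = 1026.5 − 5.5(Ps − 9) = 1076 - 5.5Ps. Setting this equal to supply: 1076 - 5.5Ps = -260.5 + 3.5Ps, so Ps = 148.5.
Buyers pay Pb = 148.5 − 9 = 139.5; Q' = -260.5 + 3.5·148.5 = 259.25.
The subsidy expands output by 259.25 − 240 = 19.25 past the efficient level; on those units the gap between marginal cost and willingness to pay runs from 0 up to 9.
DWL = ½ × 9 × 19.25 = 86.625.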